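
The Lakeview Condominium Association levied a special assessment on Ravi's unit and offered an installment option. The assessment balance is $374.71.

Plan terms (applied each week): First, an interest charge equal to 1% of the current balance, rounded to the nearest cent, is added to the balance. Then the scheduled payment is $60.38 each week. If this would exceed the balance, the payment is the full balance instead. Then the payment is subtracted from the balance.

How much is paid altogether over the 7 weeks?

$388.85

Week 1: $374.71 +$3.75 interest = $378.46; pay $60.38 → $318.08
Week 2: $318.08 +$3.18 interest = $321.26; pay $60.38 → $260.88
Week 3: $260.88 +$2.61 interest = $263.49; pay $60.38 → $203.11
Week 4: $203.11 +$2.03 interest = $205.14; pay $60.38 → $144.76
Week 5: $144.76 +$1.45 interest = $146.21; pay $60.38 → $85.83
Week 6: $85.83 +$0.86 interest = $86.69; pay $60.38 → $26.31
Week 7: $26.31 +$0.26 interest = $26.57; pay $26.57 → $0.00
Total paid: $388.85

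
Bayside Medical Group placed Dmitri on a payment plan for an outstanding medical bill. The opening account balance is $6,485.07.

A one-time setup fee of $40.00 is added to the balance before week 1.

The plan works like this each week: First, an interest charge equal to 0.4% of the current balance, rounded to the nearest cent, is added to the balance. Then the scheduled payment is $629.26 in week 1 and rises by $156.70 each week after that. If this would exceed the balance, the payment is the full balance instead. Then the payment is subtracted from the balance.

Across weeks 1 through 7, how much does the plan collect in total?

$6,634.75

Week 1: opening $6,525.07; interest $26.10 → $6,551.17; payment $629.26; balance $5,921.91
Week 2: opening $5,921.91; interest $23.69 → $5,945.60; payment $785.96; balance $5,159.64
Week 3: opening $5,159.64; interest $20.64 → $5,180.28; payment $942.66; balance $4,237.62
Week 4: opening $4,237.62; interest $16.95 → $4,254.57; payment $1,099.36; balance $3,155.21
Week 5: opening $3,155.21; interest $12.62 → $3,167.83; payment $1,256.06; balance $1,911.77
Week 6: opening $1,911.77; interest $7.65 → $1,919.42; payment $1,412.76; balance $506.66
Week 7: opening $506.66; interest $2.03 → $508.69; payment $508.69; balance $0.00
Total paid: $6,634.75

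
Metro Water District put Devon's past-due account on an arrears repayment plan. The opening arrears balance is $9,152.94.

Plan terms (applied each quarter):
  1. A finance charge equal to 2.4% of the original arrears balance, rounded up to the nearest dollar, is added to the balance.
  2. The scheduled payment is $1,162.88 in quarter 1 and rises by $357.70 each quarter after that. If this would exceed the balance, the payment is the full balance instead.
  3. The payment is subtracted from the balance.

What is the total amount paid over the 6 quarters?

$10,472.94

# | Opening | Interest | Payment | End bal
1 | $9,152.94 | $220.00 | $1,162.88 | $8,210.06
2 | $8,210.06 | $220.00 | $1,520.58 | $6,909.48
3 | $6,909.48 | $220.00 | $1,878.28 | $5,251.20
4 | $5,251.20 | $220.00 | $2,235.98 | $3,235.22
5 | $3,235.22 | $220.00 | $2,593.68 | $861.54
6 | $861.54 | $220.00 | $1,081.54 | $0.00
Total paid: $10,472.94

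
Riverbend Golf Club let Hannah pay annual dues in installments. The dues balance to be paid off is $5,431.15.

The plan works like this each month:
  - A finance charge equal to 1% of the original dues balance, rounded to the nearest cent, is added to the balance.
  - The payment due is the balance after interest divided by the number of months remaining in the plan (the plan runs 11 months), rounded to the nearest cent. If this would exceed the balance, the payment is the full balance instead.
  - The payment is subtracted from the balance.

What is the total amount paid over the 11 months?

$6,028.56

Month 1: opening $5,431.15; interest $54.31 → $5,485.46; payment $498.68; balance $4,986.78
Month 2: opening $4,986.78; interest $54.31 → $5,041.09; payment $504.11; balance $4,536.98
Month 3: opening $4,536.98; interest $54.31 → $4,591.29; payment $510.14; balance $4,081.15
Month 4: opening $4,081.15; interest $54.31 → $4,135.46; payment $516.93; balance $3,618.53
Month 5: opening $3,618.53; interest $54.31 → $3,672.84; payment $524.69; balance $3,148.15
Month 6: opening $3,148.15; interest $54.31 → $3,202.46; payment $533.74; balance $2,668.72
Month 7: opening $2,668.72; interest $54.31 → $2,723.03; payment $544.61; balance $2,178.42
Month 8: opening $2,178.42; interest $54.31 → $2,232.73; payment $558.18; balance $1,674.55
Month 9: opening $1,674.55; interest $54.31 → $1,728.86; payment $576.29; balance $1,152.57
Month 10: opening $1,152.57; interest $54.31 → $1,206.88; payment $603.44; balance $603.44
Month 11: opening $603.44; interest $54.31 → $657.75; payment $657.75; balance $0.00
Total paid: $6,028.56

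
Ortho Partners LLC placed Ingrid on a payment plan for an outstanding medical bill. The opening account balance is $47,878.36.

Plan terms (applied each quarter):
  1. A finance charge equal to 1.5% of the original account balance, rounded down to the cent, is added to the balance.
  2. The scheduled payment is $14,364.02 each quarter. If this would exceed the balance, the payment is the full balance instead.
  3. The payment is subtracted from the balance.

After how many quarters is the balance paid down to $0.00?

# | Opening | Interest | Payment | End bal
1 | $47,878.36 | $718.17 | $14,364.02 | $34,232.51
2 | $34,232.51 | $718.17 | $14,364.02 | $20,586.66
3 | $20,586.66 | $718.17 | $14,364.02 | $6,940.81
4 | $6,940.81 | $718.17 | $7,658.98 | $0.00
Balance reaches $0.00 in quarter 4.

4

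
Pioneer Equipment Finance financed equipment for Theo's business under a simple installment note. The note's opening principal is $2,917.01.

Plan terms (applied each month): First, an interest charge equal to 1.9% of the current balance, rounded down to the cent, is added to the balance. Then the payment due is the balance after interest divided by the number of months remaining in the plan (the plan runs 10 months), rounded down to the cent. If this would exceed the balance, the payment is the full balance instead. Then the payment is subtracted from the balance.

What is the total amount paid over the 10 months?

# | Opening | Interest | Payment | End bal
1 | $2,917.01 | $55.42 | $297.24 | $2,675.19
2 | $2,675.19 | $50.82 | $302.89 | $2,423.12
3 | $2,423.12 | $46.03 | $308.64 | $2,160.51
4 | $2,160.51 | $41.04 | $314.50 | $1,887.05
5 | $1,887.05 | $35.85 | $320.48 | $1,602.42
6 | $1,602.42 | $30.44 | $326.57 | $1,306.29
7 | $1,306.29 | $24.81 | $332.77 | $998.33
8 | $998.33 | $18.96 | $339.09 | $678.20
9 | $678.20 | $12.88 | $345.54 | $345.54
10 | $345.54 | $6.56 | $352.10 | $0.00
Total paid: $3,239.82

$3,239.82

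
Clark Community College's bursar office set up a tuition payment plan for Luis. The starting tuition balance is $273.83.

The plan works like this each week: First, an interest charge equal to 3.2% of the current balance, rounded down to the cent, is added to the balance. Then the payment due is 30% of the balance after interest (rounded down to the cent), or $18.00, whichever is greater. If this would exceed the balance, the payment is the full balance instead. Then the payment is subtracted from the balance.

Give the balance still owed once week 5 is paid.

$53.88

Week 1: $273.83 +$8.76 interest = $282.59; pay $84.77 → $197.82
Week 2: $197.82 +$6.33 interest = $204.15; pay $61.24 → $142.91
Week 3: $142.91 +$4.57 interest = $147.48; pay $44.24 → $103.24
Week 4: $103.24 +$3.30 interest = $106.54; pay $31.96 → $74.58
Week 5: $74.58 +$2.38 interest = $76.96; pay $23.08 → $53.88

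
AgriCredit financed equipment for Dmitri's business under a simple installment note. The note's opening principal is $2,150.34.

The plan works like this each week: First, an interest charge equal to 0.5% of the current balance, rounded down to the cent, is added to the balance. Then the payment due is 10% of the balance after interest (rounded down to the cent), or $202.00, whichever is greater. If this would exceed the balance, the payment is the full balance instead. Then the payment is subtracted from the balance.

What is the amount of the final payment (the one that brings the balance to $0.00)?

$180.34

Week 1: $2,150.34 +$10.75 interest = $2,161.09; pay $216.10 → $1,944.99
Week 2: $1,944.99 +$9.72 interest = $1,954.71; pay $202.00 → $1,752.71
Week 3: $1,752.71 +$8.76 interest = $1,761.47; pay $202.00 → $1,559.47
Week 4: $1,559.47 +$7.79 interest = $1,567.26; pay $202.00 → $1,365.26
Week 5: $1,365.26 +$6.82 interest = $1,372.08; pay $202.00 → $1,170.08
Week 6: $1,170.08 +$5.85 interest = $1,175.93; pay $202.00 → $973.93
Week 7: $973.93 +$4.86 interest = $978.79; pay $202.00 → $776.79
Week 8: $776.79 +$3.88 interest = $780.67; pay $202.00 → $578.67
Week 9: $578.67 +$2.89 interest = $581.56; pay $202.00 → $379.56
Week 10: $379.56 +$1.89 interest = $381.45; pay $202.00 → $179.45
Week 11: $179.45 +$0.89 interest = $180.34; pay $180.34 → $0.00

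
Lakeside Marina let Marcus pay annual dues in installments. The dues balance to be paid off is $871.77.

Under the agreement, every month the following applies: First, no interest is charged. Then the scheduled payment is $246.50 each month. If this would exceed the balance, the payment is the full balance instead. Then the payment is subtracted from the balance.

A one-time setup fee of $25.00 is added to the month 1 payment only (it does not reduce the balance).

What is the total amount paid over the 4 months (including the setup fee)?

Month 1: $871.77 − $246.50 (+ $25.00 fee) → $625.27
Month 2: $625.27 − $246.50 → $378.77
Month 3: $378.77 − $246.50 → $132.27
Month 4: $132.27 − $132.27 → $0.00
Total paid: $896.77

$896.77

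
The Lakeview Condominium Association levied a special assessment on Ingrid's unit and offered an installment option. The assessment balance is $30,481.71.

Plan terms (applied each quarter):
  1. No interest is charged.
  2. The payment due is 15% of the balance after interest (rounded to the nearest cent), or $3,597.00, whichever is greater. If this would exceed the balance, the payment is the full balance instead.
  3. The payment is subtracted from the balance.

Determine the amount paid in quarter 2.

Quarter 1: $30,481.71 − $4,572.26 → $25,909.45
Quarter 2: $25,909.45 − $3,886.42 → $22,023.03

$3,886.42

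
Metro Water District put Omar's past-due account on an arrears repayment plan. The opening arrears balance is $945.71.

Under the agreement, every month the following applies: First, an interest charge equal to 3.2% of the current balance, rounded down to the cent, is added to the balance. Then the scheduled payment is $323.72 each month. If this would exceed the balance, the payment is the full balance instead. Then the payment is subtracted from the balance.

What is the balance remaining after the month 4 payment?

$0.00

Month 1: opening $945.71; interest $30.26 → $975.97; payment $323.72; balance $652.25
Month 2: opening $652.25; interest $20.87 → $673.12; payment $323.72; balance $349.40
Month 3: opening $349.40; interest $11.18 → $360.58; payment $323.72; balance $36.86
Month 4: opening $36.86; interest $1.17 → $38.03; payment $38.03; balance $0.00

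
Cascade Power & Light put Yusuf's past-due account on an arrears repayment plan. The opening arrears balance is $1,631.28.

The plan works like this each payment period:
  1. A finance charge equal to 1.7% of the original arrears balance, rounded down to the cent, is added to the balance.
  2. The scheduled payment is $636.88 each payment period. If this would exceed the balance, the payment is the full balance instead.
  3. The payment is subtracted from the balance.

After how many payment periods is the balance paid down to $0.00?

3

# | Opening | Interest | Payment | End bal
1 | $1,631.28 | $27.73 | $636.88 | $1,022.13
2 | $1,022.13 | $27.73 | $636.88 | $412.98
3 | $412.98 | $27.73 | $440.71 | $0.00
Balance reaches $0.00 in payment period 3.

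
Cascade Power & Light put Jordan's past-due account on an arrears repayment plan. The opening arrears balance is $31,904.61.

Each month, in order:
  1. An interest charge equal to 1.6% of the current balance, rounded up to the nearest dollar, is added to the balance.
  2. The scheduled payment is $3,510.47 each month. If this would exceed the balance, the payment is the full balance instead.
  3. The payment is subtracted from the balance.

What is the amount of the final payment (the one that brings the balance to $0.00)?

$3,164.38

Month 1: $31,904.61 +$511.00 interest = $32,415.61; pay $3,510.47 → $28,905.14
Month 2: $28,905.14 +$463.00 interest = $29,368.14; pay $3,510.47 → $25,857.67
Month 3: $25,857.67 +$414.00 interest = $26,271.67; pay $3,510.47 → $22,761.20
Month 4: $22,761.20 +$365.00 interest = $23,126.20; pay $3,510.47 → $19,615.73
Month 5: $19,615.73 +$314.00 interest = $19,929.73; pay $3,510.47 → $16,419.26
Month 6: $16,419.26 +$263.00 interest = $16,682.26; pay $3,510.47 → $13,171.79
Month 7: $13,171.79 +$211.00 interest = $13,382.79; pay $3,510.47 → $9,872.32
Month 8: $9,872.32 +$158.00 interest = $10,030.32; pay $3,510.47 → $6,519.85
Month 9: $6,519.85 +$105.00 interest = $6,624.85; pay $3,510.47 → $3,114.38
Month 10: $3,114.38 +$50.00 interest = $3,164.38; pay $3,164.38 → $0.00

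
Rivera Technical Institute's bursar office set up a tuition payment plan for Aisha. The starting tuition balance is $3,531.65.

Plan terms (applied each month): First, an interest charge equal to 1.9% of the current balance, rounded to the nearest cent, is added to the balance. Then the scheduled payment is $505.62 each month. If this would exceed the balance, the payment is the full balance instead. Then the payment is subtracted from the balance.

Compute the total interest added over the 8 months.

Month 1: $3,531.65 +$67.10 interest = $3,598.75; pay $505.62 → $3,093.13
Month 2: $3,093.13 +$58.77 interest = $3,151.90; pay $505.62 → $2,646.28
Month 3: $2,646.28 +$50.28 interest = $2,696.56; pay $505.62 → $2,190.94
Month 4: $2,190.94 +$41.63 interest = $2,232.57; pay $505.62 → $1,726.95
Month 5: $1,726.95 +$32.81 interest = $1,759.76; pay $505.62 → $1,254.14
Month 6: $1,254.14 +$23.83 interest = $1,277.97; pay $505.62 → $772.35
Month 7: $772.35 +$14.67 interest = $787.02; pay $505.62 → $281.40
Month 8: $281.40 +$5.35 interest = $286.75; pay $286.75 → $0.00
Total interest: $67.10 + $58.77 + $50.28 + $41.63 + $32.81 + $23.83 + $14.67 + $5.35 = $294.44

$294.44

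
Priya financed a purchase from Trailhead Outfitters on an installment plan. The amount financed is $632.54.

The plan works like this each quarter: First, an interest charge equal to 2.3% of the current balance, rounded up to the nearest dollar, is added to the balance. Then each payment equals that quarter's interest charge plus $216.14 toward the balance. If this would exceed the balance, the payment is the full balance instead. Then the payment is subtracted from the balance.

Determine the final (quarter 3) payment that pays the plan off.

$205.26

Quarter 1: opening $632.54; interest $15.00 → $647.54; payment $231.14; balance $416.40
Quarter 2: opening $416.40; interest $10.00 → $426.40; payment $226.14; balance $200.26
Quarter 3: opening $200.26; interest $5.00 → $205.26; payment $205.26; balance $0.00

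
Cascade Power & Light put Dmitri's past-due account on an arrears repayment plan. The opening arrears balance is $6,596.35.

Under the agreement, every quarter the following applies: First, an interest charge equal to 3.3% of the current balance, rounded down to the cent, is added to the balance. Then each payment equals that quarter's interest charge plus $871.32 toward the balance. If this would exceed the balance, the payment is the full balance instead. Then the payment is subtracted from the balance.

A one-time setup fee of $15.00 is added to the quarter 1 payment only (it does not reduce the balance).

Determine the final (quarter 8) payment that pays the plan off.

Quarter 1: opening $6,596.35; interest $217.67 → $6,814.02; payment $1,088.99 (+ $15.00 fee); balance $5,725.03
Quarter 2: opening $5,725.03; interest $188.92 → $5,913.95; payment $1,060.24; balance $4,853.71
Quarter 3: opening $4,853.71; interest $160.17 → $5,013.88; payment $1,031.49; balance $3,982.39
Quarter 4: opening $3,982.39; interest $131.41 → $4,113.80; payment $1,002.73; balance $3,111.07
Quarter 5: opening $3,111.07; interest $102.66 → $3,213.73; payment $973.98; balance $2,239.75
Quarter 6: opening $2,239.75; interest $73.91 → $2,313.66; payment $945.23; balance $1,368.43
Quarter 7: opening $1,368.43; interest $45.15 → $1,413.58; payment $916.47; balance $497.11
Quarter 8: opening $497.11; interest $16.40 → $513.51; payment $513.51; balance $0.00

$513.51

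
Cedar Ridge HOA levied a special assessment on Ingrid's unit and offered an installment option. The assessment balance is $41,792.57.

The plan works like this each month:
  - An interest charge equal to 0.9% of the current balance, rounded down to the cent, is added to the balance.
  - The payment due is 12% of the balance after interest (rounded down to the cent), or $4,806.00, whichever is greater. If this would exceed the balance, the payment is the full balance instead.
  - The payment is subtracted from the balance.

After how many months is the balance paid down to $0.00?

10

Month 1: opening $41,792.57; interest $376.13 → $42,168.70; payment $5,060.24; balance $37,108.46
Month 2: opening $37,108.46; interest $333.97 → $37,442.43; payment $4,806.00; balance $32,636.43
Month 3: opening $32,636.43; interest $293.72 → $32,930.15; payment $4,806.00; balance $28,124.15
Month 4: opening $28,124.15; interest $253.11 → $28,377.26; payment $4,806.00; balance $23,571.26
Month 5: opening $23,571.26; interest $212.14 → $23,783.40; payment $4,806.00; balance $18,977.40
Month 6: opening $18,977.40; interest $170.79 → $19,148.19; payment $4,806.00; balance $14,342.19
Month 7: opening $14,342.19; interest $129.07 → $14,471.26; payment $4,806.00; balance $9,665.26
Month 8: opening $9,665.26; interest $86.98 → $9,752.24; payment $4,806.00; balance $4,946.24
Month 9: opening $4,946.24; interest $44.51 → $4,990.75; payment $4,806.00; balance $184.75
Month 10: opening $184.75; interest $1.66 → $186.41; payment $186.41; balance $0.00
Balance reaches $0.00 in month 10.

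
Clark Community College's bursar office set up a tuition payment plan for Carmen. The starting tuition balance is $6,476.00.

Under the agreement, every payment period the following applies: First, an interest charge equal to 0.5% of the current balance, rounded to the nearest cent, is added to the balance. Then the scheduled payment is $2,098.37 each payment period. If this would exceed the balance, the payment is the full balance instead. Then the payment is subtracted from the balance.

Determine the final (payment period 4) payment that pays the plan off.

# | Opening | Interest | Payment | End bal
1 | $6,476.00 | $32.38 | $2,098.37 | $4,410.01
2 | $4,410.01 | $22.05 | $2,098.37 | $2,333.69
3 | $2,333.69 | $11.67 | $2,098.37 | $246.99
4 | $246.99 | $1.23 | $248.22 | $0.00

$248.22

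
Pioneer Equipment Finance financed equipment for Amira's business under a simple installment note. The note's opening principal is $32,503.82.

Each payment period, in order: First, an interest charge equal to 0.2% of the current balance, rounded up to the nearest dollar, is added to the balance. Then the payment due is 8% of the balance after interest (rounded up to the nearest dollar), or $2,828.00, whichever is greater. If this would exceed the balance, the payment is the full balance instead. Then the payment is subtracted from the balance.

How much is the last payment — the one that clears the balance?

Payment period 1: $32,503.82 +$66.00 interest = $32,569.82; pay $2,828.00 → $29,741.82
Payment period 2: $29,741.82 +$60.00 interest = $29,801.82; pay $2,828.00 → $26,973.82
Payment period 3: $26,973.82 +$54.00 interest = $27,027.82; pay $2,828.00 → $24,199.82
Payment period 4: $24,199.82 +$49.00 interest = $24,248.82; pay $2,828.00 → $21,420.82
Payment period 5: $21,420.82 +$43.00 interest = $21,463.82; pay $2,828.00 → $18,635.82
Payment period 6: $18,635.82 +$38.00 interest = $18,673.82; pay $2,828.00 → $15,845.82
Payment period 7: $15,845.82 +$32.00 interest = $15,877.82; pay $2,828.00 → $13,049.82
Payment period 8: $13,049.82 +$27.00 interest = $13,076.82; pay $2,828.00 → $10,248.82
Payment period 9: $10,248.82 +$21.00 interest = $10,269.82; pay $2,828.00 → $7,441.82
Payment period 10: $7,441.82 +$15.00 interest = $7,456.82; pay $2,828.00 → $4,628.82
Payment period 11: $4,628.82 +$10.00 interest = $4,638.82; pay $2,828.00 → $1,810.82
Payment period 12: $1,810.82 +$4.00 interest = $1,814.82; pay $1,814.82 → $0.00

$1,814.82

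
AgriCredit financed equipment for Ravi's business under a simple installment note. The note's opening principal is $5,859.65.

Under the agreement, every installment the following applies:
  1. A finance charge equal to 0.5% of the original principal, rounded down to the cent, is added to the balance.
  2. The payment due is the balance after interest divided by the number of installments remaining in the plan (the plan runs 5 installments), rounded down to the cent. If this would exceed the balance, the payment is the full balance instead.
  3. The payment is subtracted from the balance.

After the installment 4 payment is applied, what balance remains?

$1,209.53

Installment 1: opening $5,859.65; interest $29.29 → $5,888.94; payment $1,177.78; balance $4,711.16
Installment 2: opening $4,711.16; interest $29.29 → $4,740.45; payment $1,185.11; balance $3,555.34
Installment 3: opening $3,555.34; interest $29.29 → $3,584.63; payment $1,194.87; balance $2,389.76
Installment 4: opening $2,389.76; interest $29.29 → $2,419.05; payment $1,209.52; balance $1,209.53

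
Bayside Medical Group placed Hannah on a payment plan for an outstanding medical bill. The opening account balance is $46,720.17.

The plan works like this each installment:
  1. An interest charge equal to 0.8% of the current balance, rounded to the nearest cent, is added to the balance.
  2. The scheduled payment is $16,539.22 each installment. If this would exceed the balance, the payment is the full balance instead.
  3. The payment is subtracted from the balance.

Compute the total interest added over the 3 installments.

# | Opening | Interest | Payment | End bal
1 | $46,720.17 | $373.76 | $16,539.22 | $30,554.71
2 | $30,554.71 | $244.44 | $16,539.22 | $14,259.93
3 | $14,259.93 | $114.08 | $14,374.01 | $0.00
Total interest: $373.76 + $244.44 + $114.08 = $732.28

$732.28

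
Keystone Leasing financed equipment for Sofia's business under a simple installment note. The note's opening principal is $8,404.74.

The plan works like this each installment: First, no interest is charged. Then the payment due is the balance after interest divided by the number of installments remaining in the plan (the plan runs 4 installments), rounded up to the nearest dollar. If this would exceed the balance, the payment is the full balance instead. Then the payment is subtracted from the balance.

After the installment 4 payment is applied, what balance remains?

Installment 1: opening $8,404.74; payment $2,102.00; balance $6,302.74
Installment 2: opening $6,302.74; payment $2,101.00; balance $4,201.74
Installment 3: opening $4,201.74; payment $2,101.00; balance $2,100.74
Installment 4: opening $2,100.74; payment $2,100.74; balance $0.00

$0.00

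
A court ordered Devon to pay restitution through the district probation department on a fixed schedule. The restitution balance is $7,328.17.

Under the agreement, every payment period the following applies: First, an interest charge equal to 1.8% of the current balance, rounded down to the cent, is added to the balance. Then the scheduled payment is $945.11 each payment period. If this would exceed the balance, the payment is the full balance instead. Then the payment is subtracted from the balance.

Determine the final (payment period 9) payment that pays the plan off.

# | Opening | Interest | Payment | End bal
1 | $7,328.17 | $131.90 | $945.11 | $6,514.96
2 | $6,514.96 | $117.26 | $945.11 | $5,687.11
3 | $5,687.11 | $102.36 | $945.11 | $4,844.36
4 | $4,844.36 | $87.19 | $945.11 | $3,986.44
5 | $3,986.44 | $71.75 | $945.11 | $3,113.08
6 | $3,113.08 | $56.03 | $945.11 | $2,224.00
7 | $2,224.00 | $40.03 | $945.11 | $1,318.92
8 | $1,318.92 | $23.74 | $945.11 | $397.55
9 | $397.55 | $7.15 | $404.70 | $0.00

$404.70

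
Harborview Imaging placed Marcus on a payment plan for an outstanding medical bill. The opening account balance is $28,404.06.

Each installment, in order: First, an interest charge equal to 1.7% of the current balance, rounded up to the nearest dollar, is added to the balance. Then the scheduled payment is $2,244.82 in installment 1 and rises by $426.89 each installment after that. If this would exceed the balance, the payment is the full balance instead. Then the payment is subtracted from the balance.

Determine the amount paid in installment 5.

$3,952.38

# | Opening | Interest | Payment | End bal
1 | $28,404.06 | $483.00 | $2,244.82 | $26,642.24
2 | $26,642.24 | $453.00 | $2,671.71 | $24,423.53
3 | $24,423.53 | $416.00 | $3,098.60 | $21,740.93
4 | $21,740.93 | $370.00 | $3,525.49 | $18,585.44
5 | $18,585.44 | $316.00 | $3,952.38 | $14,949.06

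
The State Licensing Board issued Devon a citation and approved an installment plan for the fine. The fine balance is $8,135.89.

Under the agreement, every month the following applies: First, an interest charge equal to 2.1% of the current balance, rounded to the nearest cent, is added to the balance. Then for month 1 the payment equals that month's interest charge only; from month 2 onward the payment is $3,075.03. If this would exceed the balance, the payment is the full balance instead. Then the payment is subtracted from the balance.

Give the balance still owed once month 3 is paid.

$2,266.55

Month 1: $8,135.89 +$170.85 interest = $8,306.74; pay $170.85 → $8,135.89
Month 2: $8,135.89 +$170.85 interest = $8,306.74; pay $3,075.03 → $5,231.71
Month 3: $5,231.71 +$109.87 interest = $5,341.58; pay $3,075.03 → $2,266.55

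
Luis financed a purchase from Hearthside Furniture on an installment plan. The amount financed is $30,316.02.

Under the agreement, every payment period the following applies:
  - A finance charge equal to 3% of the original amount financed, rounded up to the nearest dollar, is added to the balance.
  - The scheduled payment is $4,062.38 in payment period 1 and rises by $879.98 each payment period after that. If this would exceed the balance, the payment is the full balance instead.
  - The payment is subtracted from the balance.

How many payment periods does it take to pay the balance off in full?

6

# | Opening | Interest | Payment | End bal
1 | $30,316.02 | $910.00 | $4,062.38 | $27,163.64
2 | $27,163.64 | $910.00 | $4,942.36 | $23,131.28
3 | $23,131.28 | $910.00 | $5,822.34 | $18,218.94
4 | $18,218.94 | $910.00 | $6,702.32 | $12,426.62
5 | $12,426.62 | $910.00 | $7,582.30 | $5,754.32
6 | $5,754.32 | $910.00 | $6,664.32 | $0.00
Balance reaches $0.00 in payment period 6.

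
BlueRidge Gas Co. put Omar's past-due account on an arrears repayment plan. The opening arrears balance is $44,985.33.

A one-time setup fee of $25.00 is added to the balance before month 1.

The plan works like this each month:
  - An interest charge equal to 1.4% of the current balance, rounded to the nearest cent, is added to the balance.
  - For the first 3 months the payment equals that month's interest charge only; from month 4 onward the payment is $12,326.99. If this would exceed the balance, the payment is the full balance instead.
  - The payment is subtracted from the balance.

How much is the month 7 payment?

$9,558.20

Month 1: $45,010.33 +$630.14 interest = $45,640.47; pay $630.14 → $45,010.33
Month 2: $45,010.33 +$630.14 interest = $45,640.47; pay $630.14 → $45,010.33
Month 3: $45,010.33 +$630.14 interest = $45,640.47; pay $630.14 → $45,010.33
Month 4: $45,010.33 +$630.14 interest = $45,640.47; pay $12,326.99 → $33,313.48
Month 5: $33,313.48 +$466.39 interest = $33,779.87; pay $12,326.99 → $21,452.88
Month 6: $21,452.88 +$300.34 interest = $21,753.22; pay $12,326.99 → $9,426.23
Month 7: $9,426.23 +$131.97 interest = $9,558.20; pay $9,558.20 → $0.00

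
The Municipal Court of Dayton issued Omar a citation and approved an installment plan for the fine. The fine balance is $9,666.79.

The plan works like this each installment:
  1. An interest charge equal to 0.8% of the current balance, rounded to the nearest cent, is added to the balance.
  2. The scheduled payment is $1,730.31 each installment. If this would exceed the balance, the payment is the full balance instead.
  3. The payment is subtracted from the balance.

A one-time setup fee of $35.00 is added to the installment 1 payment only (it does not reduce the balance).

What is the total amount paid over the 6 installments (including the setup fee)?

$9,965.30

# | Opening | Interest | Payment | Fee | End bal
1 | $9,666.79 | $77.33 | $1,730.31 | $35.00 | $8,013.81
2 | $8,013.81 | $64.11 | $1,730.31 | — | $6,347.61
3 | $6,347.61 | $50.78 | $1,730.31 | — | $4,668.08
4 | $4,668.08 | $37.34 | $1,730.31 | — | $2,975.11
5 | $2,975.11 | $23.80 | $1,730.31 | — | $1,268.60
6 | $1,268.60 | $10.15 | $1,278.75 | — | $0.00
Total paid: $9,965.30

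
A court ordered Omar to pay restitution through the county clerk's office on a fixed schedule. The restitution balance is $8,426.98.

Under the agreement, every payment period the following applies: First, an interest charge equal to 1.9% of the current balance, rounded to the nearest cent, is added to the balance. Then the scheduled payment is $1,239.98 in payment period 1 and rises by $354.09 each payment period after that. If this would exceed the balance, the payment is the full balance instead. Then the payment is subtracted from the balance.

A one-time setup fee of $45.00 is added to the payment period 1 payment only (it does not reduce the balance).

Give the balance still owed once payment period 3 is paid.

$4,056.44

Payment period 1: $8,426.98 +$160.11 interest = $8,587.09; pay $1,239.98 (+ $45.00 fee) → $7,347.11
Payment period 2: $7,347.11 +$139.60 interest = $7,486.71; pay $1,594.07 → $5,892.64
Payment period 3: $5,892.64 +$111.96 interest = $6,004.60; pay $1,948.16 → $4,056.44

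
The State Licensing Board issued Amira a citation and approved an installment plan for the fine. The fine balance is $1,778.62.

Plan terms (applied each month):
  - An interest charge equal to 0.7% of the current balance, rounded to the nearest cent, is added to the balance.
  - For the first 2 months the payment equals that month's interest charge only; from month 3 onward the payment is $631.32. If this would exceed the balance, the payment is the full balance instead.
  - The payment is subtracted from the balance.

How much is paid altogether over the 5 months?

Month 1: opening $1,778.62; interest $12.45 → $1,791.07; payment $12.45; balance $1,778.62
Month 2: opening $1,778.62; interest $12.45 → $1,791.07; payment $12.45; balance $1,778.62
Month 3: opening $1,778.62; interest $12.45 → $1,791.07; payment $631.32; balance $1,159.75
Month 4: opening $1,159.75; interest $8.12 → $1,167.87; payment $631.32; balance $536.55
Month 5: opening $536.55; interest $3.76 → $540.31; payment $540.31; balance $0.00
Total paid: $1,827.85

$1,827.85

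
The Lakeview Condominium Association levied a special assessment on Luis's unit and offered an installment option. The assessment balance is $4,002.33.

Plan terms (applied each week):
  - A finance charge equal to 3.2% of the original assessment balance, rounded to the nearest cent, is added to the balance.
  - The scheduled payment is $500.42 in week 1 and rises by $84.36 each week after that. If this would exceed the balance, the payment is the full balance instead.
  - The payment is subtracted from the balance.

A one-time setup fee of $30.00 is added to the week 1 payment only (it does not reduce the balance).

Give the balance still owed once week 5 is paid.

Week 1: opening $4,002.33; interest $128.07 → $4,130.40; payment $500.42 (+ $30.00 fee); balance $3,629.98
Week 2: opening $3,629.98; interest $128.07 → $3,758.05; payment $584.78; balance $3,173.27
Week 3: opening $3,173.27; interest $128.07 → $3,301.34; payment $669.14; balance $2,632.20
Week 4: opening $2,632.20; interest $128.07 → $2,760.27; payment $753.50; balance $2,006.77
Week 5: opening $2,006.77; interest $128.07 → $2,134.84; payment $837.86; balance $1,296.98

$1,296.98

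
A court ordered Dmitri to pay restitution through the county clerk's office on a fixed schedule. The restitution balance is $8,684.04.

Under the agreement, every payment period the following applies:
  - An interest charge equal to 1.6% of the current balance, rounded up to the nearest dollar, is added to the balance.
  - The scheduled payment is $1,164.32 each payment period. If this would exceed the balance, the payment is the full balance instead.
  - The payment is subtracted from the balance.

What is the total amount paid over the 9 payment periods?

$9,325.04

# | Opening | Interest | Payment | End bal
1 | $8,684.04 | $139.00 | $1,164.32 | $7,658.72
2 | $7,658.72 | $123.00 | $1,164.32 | $6,617.40
3 | $6,617.40 | $106.00 | $1,164.32 | $5,559.08
4 | $5,559.08 | $89.00 | $1,164.32 | $4,483.76
5 | $4,483.76 | $72.00 | $1,164.32 | $3,391.44
6 | $3,391.44 | $55.00 | $1,164.32 | $2,282.12
7 | $2,282.12 | $37.00 | $1,164.32 | $1,154.80
8 | $1,154.80 | $19.00 | $1,164.32 | $9.48
9 | $9.48 | $1.00 | $10.48 | $0.00
Total paid: $9,325.04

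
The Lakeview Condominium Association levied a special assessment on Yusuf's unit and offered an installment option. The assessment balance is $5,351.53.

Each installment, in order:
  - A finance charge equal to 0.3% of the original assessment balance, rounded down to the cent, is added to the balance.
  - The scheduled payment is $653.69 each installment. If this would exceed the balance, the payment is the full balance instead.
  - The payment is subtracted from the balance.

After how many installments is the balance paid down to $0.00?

9

Installment 1: $5,351.53 +$16.05 interest = $5,367.58; pay $653.69 → $4,713.89
Installment 2: $4,713.89 +$16.05 interest = $4,729.94; pay $653.69 → $4,076.25
Installment 3: $4,076.25 +$16.05 interest = $4,092.30; pay $653.69 → $3,438.61
Installment 4: $3,438.61 +$16.05 interest = $3,454.66; pay $653.69 → $2,800.97
Installment 5: $2,800.97 +$16.05 interest = $2,817.02; pay $653.69 → $2,163.33
Installment 6: $2,163.33 +$16.05 interest = $2,179.38; pay $653.69 → $1,525.69
Installment 7: $1,525.69 +$16.05 interest = $1,541.74; pay $653.69 → $888.05
Installment 8: $888.05 +$16.05 interest = $904.10; pay $653.69 → $250.41
Installment 9: $250.41 +$16.05 interest = $266.46; pay $266.46 → $0.00
Balance reaches $0.00 in installment 9.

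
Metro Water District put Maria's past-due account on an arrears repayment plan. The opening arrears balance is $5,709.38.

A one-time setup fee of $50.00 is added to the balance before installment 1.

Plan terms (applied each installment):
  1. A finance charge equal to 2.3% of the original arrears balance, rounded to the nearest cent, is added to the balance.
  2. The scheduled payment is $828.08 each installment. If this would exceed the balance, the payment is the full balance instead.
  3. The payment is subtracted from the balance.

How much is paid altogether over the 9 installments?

$6,941.26

Installment 1: opening $5,759.38; interest $131.32 → $5,890.70; payment $828.08; balance $5,062.62
Installment 2: opening $5,062.62; interest $131.32 → $5,193.94; payment $828.08; balance $4,365.86
Installment 3: opening $4,365.86; interest $131.32 → $4,497.18; payment $828.08; balance $3,669.10
Installment 4: opening $3,669.10; interest $131.32 → $3,800.42; payment $828.08; balance $2,972.34
Installment 5: opening $2,972.34; interest $131.32 → $3,103.66; payment $828.08; balance $2,275.58
Installment 6: opening $2,275.58; interest $131.32 → $2,406.90; payment $828.08; balance $1,578.82
Installment 7: opening $1,578.82; interest $131.32 → $1,710.14; payment $828.08; balance $882.06
Installment 8: opening $882.06; interest $131.32 → $1,013.38; payment $828.08; balance $185.30
Installment 9: opening $185.30; interest $131.32 → $316.62; payment $316.62; balance $0.00
Total paid: $6,941.26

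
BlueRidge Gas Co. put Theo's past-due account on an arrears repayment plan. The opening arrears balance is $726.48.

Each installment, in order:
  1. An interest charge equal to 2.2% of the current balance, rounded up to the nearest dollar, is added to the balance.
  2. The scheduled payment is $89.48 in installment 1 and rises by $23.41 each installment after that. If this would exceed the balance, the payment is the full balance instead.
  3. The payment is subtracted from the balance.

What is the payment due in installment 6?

$108.98

# | Opening | Interest | Payment | End bal
1 | $726.48 | $16.00 | $89.48 | $653.00
2 | $653.00 | $15.00 | $112.89 | $555.11
3 | $555.11 | $13.00 | $136.30 | $431.81
4 | $431.81 | $10.00 | $159.71 | $282.10
5 | $282.10 | $7.00 | $183.12 | $105.98
6 | $105.98 | $3.00 | $108.98 | $0.00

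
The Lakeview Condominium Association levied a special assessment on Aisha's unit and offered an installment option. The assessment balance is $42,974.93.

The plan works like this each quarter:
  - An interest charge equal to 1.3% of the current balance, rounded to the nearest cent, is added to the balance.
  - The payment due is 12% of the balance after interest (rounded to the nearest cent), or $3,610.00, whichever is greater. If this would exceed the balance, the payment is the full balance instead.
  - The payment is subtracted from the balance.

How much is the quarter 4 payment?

# | Opening | Interest | Payment | End bal
1 | $42,974.93 | $558.67 | $5,224.03 | $38,309.57
2 | $38,309.57 | $498.02 | $4,656.91 | $34,150.68
3 | $34,150.68 | $443.96 | $4,151.36 | $30,443.28
4 | $30,443.28 | $395.76 | $3,700.68 | $27,138.36

$3,700.68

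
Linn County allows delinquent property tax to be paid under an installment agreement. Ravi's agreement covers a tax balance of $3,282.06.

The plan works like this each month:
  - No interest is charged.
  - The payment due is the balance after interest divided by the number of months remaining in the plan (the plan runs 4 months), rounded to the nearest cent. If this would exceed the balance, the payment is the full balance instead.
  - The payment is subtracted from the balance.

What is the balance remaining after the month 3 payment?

# | Opening | Payment | End bal
1 | $3,282.06 | $820.52 | $2,461.54
2 | $2,461.54 | $820.51 | $1,641.03
3 | $1,641.03 | $820.52 | $820.51

$820.51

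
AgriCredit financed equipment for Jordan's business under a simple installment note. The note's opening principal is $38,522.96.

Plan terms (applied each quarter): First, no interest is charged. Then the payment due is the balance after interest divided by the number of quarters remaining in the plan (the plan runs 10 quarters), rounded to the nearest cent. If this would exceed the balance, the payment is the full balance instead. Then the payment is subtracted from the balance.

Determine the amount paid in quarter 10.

$3,852.29

# | Opening | Payment | End bal
1 | $38,522.96 | $3,852.30 | $34,670.66
2 | $34,670.66 | $3,852.30 | $30,818.36
3 | $30,818.36 | $3,852.30 | $26,966.06
4 | $26,966.06 | $3,852.29 | $23,113.77
5 | $23,113.77 | $3,852.30 | $19,261.47
6 | $19,261.47 | $3,852.29 | $15,409.18
7 | $15,409.18 | $3,852.30 | $11,556.88
8 | $11,556.88 | $3,852.29 | $7,704.59
9 | $7,704.59 | $3,852.30 | $3,852.29
10 | $3,852.29 | $3,852.29 | $0.00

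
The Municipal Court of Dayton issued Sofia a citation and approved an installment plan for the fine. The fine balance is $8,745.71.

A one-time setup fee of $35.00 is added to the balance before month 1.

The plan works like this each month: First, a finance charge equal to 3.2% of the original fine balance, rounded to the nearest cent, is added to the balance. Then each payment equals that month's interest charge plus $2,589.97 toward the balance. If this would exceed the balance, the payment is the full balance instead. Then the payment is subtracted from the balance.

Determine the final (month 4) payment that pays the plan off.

$1,290.66

Month 1: opening $8,780.71; interest $279.86 → $9,060.57; payment $2,869.83; balance $6,190.74
Month 2: opening $6,190.74; interest $279.86 → $6,470.60; payment $2,869.83; balance $3,600.77
Month 3: opening $3,600.77; interest $279.86 → $3,880.63; payment $2,869.83; balance $1,010.80
Month 4: opening $1,010.80; interest $279.86 → $1,290.66; payment $1,290.66; balance $0.00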